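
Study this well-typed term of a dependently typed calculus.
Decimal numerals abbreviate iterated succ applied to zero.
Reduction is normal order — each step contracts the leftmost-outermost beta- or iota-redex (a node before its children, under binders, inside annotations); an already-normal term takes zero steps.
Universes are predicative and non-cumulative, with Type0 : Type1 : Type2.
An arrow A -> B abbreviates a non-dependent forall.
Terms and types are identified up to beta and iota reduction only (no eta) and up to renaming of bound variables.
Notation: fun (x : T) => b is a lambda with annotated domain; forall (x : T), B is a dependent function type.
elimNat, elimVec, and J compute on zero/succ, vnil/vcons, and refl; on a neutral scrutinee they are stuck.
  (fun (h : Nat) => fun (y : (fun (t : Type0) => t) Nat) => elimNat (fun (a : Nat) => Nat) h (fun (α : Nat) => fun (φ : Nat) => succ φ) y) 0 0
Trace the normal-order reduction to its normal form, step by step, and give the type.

reduction (normal order):
  (fun (h : Nat) => fun (y : (fun (t : Type0) => t) Nat) => elimNat (fun (a : Nat) => Nat) h (fun (α : Nat) => fun (φ : Nat) => succ φ) y) 0 0
  ~> (fun (h : (fun (y : Type0) => y) Nat) => elimNat (fun (t : Nat) => Nat) 0 (fun (a : Nat) => fun (α : Nat) => succ α) h) 0
  ~> elimNat (fun (h : Nat) => Nat) 0 (fun (y : Nat) => fun (t : Nat) => succ t) 0
  ~> 0
the term's type:
  Nat


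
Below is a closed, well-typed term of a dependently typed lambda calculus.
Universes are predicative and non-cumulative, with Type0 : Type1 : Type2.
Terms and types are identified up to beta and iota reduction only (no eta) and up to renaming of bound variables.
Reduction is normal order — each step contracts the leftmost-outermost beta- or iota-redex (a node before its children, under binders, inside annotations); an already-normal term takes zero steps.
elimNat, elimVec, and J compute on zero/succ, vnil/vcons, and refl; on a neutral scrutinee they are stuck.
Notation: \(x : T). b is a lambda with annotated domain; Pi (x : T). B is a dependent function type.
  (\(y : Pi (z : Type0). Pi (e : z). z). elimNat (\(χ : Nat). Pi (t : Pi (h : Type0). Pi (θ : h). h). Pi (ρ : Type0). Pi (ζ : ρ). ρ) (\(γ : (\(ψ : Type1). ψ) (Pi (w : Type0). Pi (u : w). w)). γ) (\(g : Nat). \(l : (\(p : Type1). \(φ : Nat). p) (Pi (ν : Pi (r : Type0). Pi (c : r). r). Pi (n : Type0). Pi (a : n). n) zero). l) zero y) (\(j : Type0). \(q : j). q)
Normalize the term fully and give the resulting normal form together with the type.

reduced normal form:
  \(y : Type0). \(z : y). z
the term's type:
  Pi (y : Type0). Pi (z : y). y


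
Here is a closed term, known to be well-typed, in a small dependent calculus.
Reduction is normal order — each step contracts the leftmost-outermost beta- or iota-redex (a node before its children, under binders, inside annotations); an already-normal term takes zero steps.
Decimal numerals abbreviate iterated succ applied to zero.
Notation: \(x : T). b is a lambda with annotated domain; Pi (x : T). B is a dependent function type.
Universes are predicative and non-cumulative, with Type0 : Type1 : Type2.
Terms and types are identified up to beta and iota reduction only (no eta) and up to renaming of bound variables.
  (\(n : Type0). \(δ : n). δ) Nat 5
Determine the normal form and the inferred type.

resulting normal form:
  5
inferred type:
  Nat
observation: the term reaches its normal form after 2 normal-order steps.


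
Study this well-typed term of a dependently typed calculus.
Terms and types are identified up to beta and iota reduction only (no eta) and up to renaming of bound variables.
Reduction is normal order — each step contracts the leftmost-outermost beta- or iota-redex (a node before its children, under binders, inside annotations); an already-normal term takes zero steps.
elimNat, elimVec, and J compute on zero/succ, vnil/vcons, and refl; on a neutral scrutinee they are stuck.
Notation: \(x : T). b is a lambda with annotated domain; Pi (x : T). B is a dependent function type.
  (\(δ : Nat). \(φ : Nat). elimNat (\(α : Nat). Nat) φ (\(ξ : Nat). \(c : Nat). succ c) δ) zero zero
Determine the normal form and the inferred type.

resulting normal form:
  zero
inferred type:
  Nat
observation: normalization takes exactly 3 steps under the normal-order strategy.


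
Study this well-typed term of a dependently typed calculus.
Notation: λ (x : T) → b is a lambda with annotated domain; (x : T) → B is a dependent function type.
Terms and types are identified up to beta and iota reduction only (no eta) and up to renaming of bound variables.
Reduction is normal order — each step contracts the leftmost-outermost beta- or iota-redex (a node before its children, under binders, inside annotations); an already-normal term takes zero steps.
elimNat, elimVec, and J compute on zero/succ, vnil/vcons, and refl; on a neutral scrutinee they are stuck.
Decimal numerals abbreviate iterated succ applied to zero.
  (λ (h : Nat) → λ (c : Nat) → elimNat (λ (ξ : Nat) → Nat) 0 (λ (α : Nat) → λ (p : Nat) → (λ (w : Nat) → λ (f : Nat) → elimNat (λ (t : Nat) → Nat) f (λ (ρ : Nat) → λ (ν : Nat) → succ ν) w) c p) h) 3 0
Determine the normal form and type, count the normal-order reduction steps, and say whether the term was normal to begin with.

reduced normal form:
  0
the term's type:
  Nat
normal-order step count: 21
already normal: no
first redex: a beta-redex


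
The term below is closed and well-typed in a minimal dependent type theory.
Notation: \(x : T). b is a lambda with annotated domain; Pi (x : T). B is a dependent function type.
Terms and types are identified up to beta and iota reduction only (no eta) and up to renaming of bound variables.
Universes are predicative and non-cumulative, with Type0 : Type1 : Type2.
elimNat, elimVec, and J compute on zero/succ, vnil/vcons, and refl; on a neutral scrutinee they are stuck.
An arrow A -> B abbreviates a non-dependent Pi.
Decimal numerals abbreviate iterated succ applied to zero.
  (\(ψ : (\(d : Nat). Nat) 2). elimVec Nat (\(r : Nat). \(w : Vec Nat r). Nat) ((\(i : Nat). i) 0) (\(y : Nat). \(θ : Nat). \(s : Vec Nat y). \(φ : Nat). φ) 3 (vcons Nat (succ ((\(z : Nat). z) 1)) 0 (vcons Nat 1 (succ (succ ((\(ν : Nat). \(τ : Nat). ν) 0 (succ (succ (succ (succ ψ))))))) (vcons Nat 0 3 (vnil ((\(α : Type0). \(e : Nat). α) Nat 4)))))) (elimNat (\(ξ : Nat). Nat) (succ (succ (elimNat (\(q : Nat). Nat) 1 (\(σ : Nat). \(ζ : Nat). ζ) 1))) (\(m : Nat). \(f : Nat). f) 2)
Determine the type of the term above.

the term's type:
  Nat


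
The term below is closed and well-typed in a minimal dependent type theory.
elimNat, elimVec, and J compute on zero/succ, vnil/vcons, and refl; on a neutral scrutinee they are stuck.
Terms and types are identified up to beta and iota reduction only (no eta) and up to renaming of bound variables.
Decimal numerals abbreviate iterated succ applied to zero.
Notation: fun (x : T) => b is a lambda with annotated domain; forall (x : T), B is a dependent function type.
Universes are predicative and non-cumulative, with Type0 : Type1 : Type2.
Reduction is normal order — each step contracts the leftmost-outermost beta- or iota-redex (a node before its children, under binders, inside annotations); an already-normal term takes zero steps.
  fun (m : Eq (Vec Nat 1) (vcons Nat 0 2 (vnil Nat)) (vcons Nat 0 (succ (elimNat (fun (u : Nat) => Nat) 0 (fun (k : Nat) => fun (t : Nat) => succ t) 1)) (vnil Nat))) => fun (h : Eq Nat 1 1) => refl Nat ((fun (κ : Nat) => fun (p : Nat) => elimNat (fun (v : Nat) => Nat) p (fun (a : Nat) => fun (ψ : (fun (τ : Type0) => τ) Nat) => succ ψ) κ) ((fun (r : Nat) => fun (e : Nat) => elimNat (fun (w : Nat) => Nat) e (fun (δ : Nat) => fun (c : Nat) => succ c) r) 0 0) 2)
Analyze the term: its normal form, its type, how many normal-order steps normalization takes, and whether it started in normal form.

normal form:
  fun (m : Eq (Vec Nat 1) (vcons Nat 0 2 (vnil Nat)) (vcons Nat 0 2 (vnil Nat))) => fun (u : Eq Nat 1 1) => refl Nat 2
inferred type:
  forall (m : Eq (Vec Nat 1) (vcons Nat 0 2 (vnil Nat)) (vcons Nat 0 2 (vnil Nat))), forall (u : Eq Nat 1 1), Eq Nat 2 2
steps to reach normal form (normal order): 11
term was already normal: no
first contracted redex: an elimNat iota-redex


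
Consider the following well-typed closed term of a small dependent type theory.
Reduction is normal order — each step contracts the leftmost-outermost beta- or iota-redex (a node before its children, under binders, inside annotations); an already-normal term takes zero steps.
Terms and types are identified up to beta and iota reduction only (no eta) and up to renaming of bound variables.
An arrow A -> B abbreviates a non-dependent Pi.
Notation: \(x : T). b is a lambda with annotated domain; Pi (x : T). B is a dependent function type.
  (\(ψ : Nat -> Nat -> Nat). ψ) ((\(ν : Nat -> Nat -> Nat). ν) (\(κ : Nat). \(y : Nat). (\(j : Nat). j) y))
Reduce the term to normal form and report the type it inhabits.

reduced normal form:
  \(ψ : Nat). \(ν : Nat). ν
type:
  Nat -> Nat -> Nat


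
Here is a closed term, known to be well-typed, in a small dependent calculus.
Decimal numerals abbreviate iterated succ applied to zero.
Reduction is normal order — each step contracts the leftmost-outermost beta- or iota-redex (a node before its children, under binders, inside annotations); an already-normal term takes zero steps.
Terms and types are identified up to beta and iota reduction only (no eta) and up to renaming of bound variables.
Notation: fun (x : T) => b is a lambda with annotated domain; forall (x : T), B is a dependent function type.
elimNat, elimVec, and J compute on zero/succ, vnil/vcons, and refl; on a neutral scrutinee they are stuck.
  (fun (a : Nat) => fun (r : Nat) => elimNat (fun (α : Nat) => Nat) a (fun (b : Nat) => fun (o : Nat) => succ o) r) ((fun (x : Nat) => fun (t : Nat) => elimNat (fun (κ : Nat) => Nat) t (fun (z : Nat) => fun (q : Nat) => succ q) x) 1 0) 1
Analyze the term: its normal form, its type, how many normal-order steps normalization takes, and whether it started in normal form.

normal form:
  2
inferred type:
  Nat
reduction steps (normal order): 12
term was already normal: no
first contracted redex: a beta-redex


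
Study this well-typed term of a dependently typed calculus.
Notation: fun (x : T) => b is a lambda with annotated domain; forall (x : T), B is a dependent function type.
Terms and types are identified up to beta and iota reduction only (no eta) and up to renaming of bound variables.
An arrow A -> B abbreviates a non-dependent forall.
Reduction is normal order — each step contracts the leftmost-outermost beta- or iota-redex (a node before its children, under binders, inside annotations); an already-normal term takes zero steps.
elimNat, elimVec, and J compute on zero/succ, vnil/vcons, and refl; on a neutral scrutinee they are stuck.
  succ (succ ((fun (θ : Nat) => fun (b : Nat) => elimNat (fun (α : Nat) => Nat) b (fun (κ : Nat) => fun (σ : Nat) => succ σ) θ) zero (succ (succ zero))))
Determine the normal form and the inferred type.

normal form:
  succ (succ (succ (succ zero)))
type:
  Nat
observation: reduction starts at a beta-redex, and 3 normal-order steps reach the normal form.


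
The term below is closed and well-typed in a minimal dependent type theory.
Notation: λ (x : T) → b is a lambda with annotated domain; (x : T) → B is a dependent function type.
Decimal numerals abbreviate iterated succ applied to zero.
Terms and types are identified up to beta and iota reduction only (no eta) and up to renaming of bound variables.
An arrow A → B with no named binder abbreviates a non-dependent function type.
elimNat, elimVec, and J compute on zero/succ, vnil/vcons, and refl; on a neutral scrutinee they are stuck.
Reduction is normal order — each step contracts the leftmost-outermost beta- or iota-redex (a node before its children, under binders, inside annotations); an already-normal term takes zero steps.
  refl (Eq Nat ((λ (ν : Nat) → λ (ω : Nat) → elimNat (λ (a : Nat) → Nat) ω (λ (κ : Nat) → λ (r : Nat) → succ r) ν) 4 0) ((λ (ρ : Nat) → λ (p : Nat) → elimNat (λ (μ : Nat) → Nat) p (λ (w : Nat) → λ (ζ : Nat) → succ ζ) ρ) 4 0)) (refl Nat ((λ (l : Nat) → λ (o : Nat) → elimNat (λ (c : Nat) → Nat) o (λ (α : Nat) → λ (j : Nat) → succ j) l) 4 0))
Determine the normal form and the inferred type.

resulting normal form:
  refl (Eq Nat 4 4) (refl Nat 4)
inferred type:
  Eq (Eq Nat 4 4) (refl Nat 4) (refl Nat 4)


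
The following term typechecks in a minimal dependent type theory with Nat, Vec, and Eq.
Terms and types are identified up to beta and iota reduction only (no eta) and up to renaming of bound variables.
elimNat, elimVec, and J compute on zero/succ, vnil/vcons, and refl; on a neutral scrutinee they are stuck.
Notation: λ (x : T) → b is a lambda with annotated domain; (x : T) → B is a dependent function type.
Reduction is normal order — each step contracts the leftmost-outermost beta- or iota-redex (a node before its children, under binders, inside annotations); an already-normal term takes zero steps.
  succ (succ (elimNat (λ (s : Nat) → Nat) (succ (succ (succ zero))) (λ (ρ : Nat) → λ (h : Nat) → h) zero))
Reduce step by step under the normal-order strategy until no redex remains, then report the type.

normal-order reduction sequence:
  succ (succ (elimNat (λ (s : Nat) → Nat) (succ (succ (succ zero))) (λ (ρ : Nat) → λ (h : Nat) → h) zero))
  ~> succ (succ (succ (succ (succ zero))))
inferred type:
  Nat


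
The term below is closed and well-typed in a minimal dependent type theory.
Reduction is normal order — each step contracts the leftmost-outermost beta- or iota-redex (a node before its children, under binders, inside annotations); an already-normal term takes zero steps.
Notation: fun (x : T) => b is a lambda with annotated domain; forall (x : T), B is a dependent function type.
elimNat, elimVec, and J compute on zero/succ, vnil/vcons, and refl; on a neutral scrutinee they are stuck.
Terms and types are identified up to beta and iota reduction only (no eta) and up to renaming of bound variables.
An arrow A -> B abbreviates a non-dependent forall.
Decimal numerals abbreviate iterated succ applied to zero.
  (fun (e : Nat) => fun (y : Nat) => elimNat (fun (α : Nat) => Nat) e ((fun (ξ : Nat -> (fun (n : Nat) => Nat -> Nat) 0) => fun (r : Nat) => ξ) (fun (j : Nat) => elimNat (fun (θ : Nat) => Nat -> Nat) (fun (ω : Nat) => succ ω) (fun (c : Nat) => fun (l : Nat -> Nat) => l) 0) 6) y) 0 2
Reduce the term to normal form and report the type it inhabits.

normal form:
  2
inferred type:
  Nat
observation: the term reaches its normal form after 15 normal-order steps.


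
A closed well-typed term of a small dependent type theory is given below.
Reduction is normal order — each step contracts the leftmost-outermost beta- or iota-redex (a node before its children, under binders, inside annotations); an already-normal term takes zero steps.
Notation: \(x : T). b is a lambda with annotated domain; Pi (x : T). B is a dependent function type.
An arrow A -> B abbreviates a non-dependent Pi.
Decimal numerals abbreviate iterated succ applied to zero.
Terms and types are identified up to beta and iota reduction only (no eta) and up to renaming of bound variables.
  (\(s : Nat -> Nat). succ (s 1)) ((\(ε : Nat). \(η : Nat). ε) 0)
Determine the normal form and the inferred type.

resulting normal form:
  1
the term's type:
  Nat
observation: normalization takes exactly 3 steps under the normal-order strategy.


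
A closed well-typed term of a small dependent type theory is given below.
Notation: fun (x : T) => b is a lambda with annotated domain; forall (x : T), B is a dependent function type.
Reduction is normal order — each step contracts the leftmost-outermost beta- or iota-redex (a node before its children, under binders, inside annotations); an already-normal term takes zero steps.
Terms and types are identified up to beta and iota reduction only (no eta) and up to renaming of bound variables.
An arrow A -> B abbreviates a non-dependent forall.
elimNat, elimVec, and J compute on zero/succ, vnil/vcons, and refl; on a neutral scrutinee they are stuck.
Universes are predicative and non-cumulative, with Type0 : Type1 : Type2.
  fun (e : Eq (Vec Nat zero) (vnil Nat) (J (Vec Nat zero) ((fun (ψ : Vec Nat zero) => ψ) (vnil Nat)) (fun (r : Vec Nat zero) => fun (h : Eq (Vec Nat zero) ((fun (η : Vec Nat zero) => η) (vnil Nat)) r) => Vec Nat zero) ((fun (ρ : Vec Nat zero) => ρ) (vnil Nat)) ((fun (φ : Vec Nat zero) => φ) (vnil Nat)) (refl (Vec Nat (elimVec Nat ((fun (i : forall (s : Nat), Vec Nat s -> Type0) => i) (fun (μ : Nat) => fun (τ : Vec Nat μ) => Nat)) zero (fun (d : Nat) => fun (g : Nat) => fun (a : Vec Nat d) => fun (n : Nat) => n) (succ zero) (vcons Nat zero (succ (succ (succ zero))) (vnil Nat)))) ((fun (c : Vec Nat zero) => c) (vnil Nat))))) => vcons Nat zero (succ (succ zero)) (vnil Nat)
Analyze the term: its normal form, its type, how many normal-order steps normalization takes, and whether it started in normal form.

resulting normal form:
  fun (e : Eq (Vec Nat zero) (vnil Nat) (vnil Nat)) => vcons Nat zero (succ (succ zero)) (vnil Nat)
inferred type:
  Eq (Vec Nat zero) (vnil Nat) (vnil Nat) -> Vec Nat (succ zero)
reduction steps (normal order): 2
already normal: no
first contracted redex: a J iota-redex


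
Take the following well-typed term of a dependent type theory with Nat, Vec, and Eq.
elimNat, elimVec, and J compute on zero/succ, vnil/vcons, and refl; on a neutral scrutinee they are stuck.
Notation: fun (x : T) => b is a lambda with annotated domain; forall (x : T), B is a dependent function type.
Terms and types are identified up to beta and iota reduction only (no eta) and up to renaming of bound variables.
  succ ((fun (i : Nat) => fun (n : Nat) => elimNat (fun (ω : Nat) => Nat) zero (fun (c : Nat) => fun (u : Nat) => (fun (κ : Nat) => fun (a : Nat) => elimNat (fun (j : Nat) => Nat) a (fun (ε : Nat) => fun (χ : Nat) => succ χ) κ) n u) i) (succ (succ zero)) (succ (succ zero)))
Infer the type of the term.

the term's type:
  Nat


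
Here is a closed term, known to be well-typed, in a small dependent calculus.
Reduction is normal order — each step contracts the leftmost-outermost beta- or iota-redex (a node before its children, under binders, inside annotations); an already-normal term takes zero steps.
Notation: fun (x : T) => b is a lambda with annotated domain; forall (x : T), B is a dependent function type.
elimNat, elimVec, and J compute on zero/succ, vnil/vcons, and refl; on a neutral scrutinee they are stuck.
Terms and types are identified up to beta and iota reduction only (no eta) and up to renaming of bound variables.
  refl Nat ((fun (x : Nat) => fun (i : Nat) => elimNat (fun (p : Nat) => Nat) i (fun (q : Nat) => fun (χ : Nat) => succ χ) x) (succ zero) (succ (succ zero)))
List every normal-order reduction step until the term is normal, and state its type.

reduction (normal order):
  refl Nat ((fun (x : Nat) => fun (i : Nat) => elimNat (fun (p : Nat) => Nat) i (fun (q : Nat) => fun (χ : Nat) => succ χ) x) (succ zero) (succ (succ zero)))
  ~> refl Nat ((fun (x : Nat) => elimNat (fun (i : Nat) => Nat) x (fun (p : Nat) => fun (q : Nat) => succ q) (succ zero)) (succ (succ zero)))
  ~> refl Nat (elimNat (fun (x : Nat) => Nat) (succ (succ zero)) (fun (i : Nat) => fun (p : Nat) => succ p) (succ zero))
  ~> refl Nat ((fun (x : Nat) => fun (i : Nat) => succ i) zero (elimNat (fun (p : Nat) => Nat) (succ (succ zero)) (fun (q : Nat) => fun (χ : Nat) => succ χ) zero))
  ~> refl Nat ((fun (x : Nat) => succ x) (elimNat (fun (i : Nat) => Nat) (succ (succ zero)) (fun (p : Nat) => fun (q : Nat) => succ q) zero))
  ~> refl Nat (succ (elimNat (fun (x : Nat) => Nat) (succ (succ zero)) (fun (i : Nat) => fun (p : Nat) => succ p) zero))
  ~> refl Nat (succ (succ (succ zero)))
inferred type:
  Eq Nat (succ (succ (succ zero))) (succ (succ (succ zero)))


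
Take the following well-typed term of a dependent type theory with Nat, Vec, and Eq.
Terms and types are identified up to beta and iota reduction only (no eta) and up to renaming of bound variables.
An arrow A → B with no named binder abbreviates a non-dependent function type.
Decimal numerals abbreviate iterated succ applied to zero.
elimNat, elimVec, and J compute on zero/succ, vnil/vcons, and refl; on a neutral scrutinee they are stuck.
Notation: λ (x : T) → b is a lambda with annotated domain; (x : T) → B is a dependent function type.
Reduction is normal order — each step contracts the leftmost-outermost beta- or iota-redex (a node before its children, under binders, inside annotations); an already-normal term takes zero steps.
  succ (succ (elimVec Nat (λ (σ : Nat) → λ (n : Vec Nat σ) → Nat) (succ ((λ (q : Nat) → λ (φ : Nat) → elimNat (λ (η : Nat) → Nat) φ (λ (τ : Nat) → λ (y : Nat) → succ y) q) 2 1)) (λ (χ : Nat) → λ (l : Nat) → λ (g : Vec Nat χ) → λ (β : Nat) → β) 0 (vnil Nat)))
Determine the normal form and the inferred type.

resulting normal form:
  6
inferred type:
  Nat
observation: contracting an elimVec iota-redex first, the term normalizes in 10 steps.


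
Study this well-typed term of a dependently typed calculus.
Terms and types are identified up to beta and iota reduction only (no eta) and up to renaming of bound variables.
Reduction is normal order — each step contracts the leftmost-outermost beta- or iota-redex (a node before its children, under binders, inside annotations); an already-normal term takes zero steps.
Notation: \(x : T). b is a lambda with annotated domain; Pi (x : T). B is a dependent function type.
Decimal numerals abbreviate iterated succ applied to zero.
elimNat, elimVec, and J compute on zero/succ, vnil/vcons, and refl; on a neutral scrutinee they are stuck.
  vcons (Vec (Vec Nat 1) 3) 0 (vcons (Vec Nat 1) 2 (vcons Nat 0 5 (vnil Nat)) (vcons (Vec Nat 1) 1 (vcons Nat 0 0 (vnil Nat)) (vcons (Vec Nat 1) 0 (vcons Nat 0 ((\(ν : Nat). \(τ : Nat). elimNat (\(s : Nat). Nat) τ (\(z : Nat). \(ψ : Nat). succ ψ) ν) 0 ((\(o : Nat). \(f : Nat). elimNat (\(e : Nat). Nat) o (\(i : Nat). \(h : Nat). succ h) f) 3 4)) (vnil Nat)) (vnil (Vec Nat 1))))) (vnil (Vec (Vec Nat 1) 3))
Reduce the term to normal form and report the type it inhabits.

resulting normal form:
  vcons (Vec (Vec Nat 1) 3) 0 (vcons (Vec Nat 1) 2 (vcons Nat 0 5 (vnil Nat)) (vcons (Vec Nat 1) 1 (vcons Nat 0 0 (vnil Nat)) (vcons (Vec Nat 1) 0 (vcons Nat 0 7 (vnil Nat)) (vnil (Vec Nat 1))))) (vnil (Vec (Vec Nat 1) 3))
type:
  Vec (Vec (Vec Nat 1) 3) 1
observation: 18 normal-order steps normalize the term, beginning with a beta-redex.


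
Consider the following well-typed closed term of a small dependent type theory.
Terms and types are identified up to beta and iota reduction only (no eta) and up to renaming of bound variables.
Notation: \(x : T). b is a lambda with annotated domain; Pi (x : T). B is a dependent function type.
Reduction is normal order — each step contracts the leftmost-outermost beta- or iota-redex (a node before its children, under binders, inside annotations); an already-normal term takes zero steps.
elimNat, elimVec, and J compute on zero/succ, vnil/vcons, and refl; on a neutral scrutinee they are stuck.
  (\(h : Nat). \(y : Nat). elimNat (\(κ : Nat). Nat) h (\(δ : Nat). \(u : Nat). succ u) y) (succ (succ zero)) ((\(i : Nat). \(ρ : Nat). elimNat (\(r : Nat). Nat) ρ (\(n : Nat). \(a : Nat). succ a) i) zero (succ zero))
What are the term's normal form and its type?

reduced normal form:
  succ (succ (succ zero))
the term's type:
  Nat
observation: the leftmost-outermost redex is a beta-redex, and normalization takes 9 steps.


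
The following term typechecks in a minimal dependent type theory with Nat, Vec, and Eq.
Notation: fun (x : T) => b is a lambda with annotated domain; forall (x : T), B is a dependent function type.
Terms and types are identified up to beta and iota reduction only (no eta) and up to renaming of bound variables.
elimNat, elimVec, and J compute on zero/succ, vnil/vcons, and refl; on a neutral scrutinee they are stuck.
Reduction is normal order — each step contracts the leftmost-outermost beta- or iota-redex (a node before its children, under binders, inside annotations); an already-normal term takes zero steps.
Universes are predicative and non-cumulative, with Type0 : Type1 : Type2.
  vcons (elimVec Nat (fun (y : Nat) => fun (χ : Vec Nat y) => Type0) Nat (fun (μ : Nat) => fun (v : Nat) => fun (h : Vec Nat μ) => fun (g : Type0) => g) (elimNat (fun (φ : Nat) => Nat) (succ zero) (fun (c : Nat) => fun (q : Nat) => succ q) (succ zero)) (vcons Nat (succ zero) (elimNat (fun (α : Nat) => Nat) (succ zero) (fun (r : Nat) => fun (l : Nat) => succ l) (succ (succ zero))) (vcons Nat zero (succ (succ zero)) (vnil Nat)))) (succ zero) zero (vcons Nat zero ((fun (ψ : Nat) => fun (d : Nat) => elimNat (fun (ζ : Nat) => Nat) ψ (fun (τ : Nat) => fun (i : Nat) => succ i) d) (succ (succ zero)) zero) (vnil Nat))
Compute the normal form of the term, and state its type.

resulting normal form:
  vcons Nat (succ zero) zero (vcons Nat zero (succ (succ zero)) (vnil Nat))
the term's type:
  Vec Nat (succ (succ zero))
observation: 14 normal-order steps separate the term from its normal form.


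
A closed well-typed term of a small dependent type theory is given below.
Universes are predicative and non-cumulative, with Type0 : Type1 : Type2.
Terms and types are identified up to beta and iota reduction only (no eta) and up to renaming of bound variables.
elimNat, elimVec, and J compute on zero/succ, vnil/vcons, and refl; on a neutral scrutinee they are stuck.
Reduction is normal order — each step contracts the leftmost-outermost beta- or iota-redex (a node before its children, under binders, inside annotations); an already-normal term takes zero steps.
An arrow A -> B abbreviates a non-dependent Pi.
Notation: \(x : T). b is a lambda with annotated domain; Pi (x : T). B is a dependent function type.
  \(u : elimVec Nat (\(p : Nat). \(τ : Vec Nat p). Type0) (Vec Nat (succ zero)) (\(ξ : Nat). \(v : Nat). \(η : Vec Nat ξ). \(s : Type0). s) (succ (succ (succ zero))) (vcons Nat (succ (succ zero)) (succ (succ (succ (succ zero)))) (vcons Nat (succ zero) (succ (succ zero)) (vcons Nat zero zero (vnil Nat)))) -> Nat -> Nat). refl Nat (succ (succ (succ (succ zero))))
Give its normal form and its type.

normal form:
  \(u : Vec Nat (succ zero) -> Nat -> Nat). refl Nat (succ (succ (succ (succ zero))))
type:
  (Vec Nat (succ zero) -> Nat -> Nat) -> Eq Nat (succ (succ (succ (succ zero)))) (succ (succ (succ (succ zero))))


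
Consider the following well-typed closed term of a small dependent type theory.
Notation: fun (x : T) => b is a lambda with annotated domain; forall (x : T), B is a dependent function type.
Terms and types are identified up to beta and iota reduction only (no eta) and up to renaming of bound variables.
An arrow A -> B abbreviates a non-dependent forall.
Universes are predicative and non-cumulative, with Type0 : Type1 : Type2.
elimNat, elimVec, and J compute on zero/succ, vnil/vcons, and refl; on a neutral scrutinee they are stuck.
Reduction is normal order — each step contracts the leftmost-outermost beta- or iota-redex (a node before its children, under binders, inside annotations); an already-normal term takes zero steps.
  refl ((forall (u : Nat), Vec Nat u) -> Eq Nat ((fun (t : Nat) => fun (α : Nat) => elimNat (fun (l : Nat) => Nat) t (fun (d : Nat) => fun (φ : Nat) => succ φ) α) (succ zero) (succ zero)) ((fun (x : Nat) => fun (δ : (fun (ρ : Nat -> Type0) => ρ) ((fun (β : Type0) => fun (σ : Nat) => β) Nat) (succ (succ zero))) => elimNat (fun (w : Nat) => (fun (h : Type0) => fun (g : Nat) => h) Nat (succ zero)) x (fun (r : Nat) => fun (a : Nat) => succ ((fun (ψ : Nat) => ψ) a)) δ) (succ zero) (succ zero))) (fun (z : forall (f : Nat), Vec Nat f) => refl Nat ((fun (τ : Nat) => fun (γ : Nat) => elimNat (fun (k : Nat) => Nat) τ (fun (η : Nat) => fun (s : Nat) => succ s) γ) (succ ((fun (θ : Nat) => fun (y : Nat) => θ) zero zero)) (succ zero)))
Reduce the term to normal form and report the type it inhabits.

normal form:
  refl ((forall (u : Nat), Vec Nat u) -> Eq Nat (succ (succ zero)) (succ (succ zero))) (fun (t : forall (α : Nat), Vec Nat α) => refl Nat (succ (succ zero)))
inferred type:
  Eq ((forall (u : Nat), Vec Nat u) -> Eq Nat (succ (succ zero)) (succ (succ zero))) (fun (t : forall (α : Nat), Vec Nat α) => refl Nat (succ (succ zero))) (fun (l : forall (d : Nat), Vec Nat d) => refl Nat (succ (succ zero)))


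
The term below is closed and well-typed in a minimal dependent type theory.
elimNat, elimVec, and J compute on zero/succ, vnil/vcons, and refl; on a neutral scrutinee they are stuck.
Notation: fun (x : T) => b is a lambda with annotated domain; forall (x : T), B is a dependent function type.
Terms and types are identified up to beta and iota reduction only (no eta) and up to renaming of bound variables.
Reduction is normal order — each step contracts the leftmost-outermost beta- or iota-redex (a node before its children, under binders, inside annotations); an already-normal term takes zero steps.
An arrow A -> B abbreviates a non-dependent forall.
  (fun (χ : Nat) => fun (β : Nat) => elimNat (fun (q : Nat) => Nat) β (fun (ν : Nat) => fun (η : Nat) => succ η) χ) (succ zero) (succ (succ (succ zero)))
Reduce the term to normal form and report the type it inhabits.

reduced normal form:
  succ (succ (succ (succ zero)))
the term's type:
  Nat
observation: 6 normal-order steps normalize the term, beginning with a beta-redex.


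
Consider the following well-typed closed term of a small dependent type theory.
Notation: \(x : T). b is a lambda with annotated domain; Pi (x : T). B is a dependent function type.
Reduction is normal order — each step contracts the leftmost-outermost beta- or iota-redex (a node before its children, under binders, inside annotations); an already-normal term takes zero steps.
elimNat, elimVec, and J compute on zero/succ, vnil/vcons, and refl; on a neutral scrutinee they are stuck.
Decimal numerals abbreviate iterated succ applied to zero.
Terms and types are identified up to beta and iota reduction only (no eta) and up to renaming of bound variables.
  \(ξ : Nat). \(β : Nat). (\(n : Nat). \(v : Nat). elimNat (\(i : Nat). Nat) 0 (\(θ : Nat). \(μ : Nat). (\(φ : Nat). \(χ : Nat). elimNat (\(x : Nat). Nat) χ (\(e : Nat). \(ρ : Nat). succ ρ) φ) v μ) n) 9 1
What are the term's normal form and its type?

reduced normal form:
  \(ξ : Nat). \(β : Nat). 9
the term's type:
  Pi (ξ : Nat). Pi (β : Nat). Nat


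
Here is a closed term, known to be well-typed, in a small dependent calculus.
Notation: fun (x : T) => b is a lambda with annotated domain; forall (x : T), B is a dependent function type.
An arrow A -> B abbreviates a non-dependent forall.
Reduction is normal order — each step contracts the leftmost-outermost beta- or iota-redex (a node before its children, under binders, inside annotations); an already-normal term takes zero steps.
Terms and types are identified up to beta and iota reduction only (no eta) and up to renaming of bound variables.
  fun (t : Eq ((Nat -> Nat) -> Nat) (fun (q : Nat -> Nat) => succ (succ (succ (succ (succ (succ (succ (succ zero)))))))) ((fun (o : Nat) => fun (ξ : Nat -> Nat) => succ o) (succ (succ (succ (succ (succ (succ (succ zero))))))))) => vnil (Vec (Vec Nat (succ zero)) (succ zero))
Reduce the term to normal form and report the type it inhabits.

normal form:
  fun (t : Eq ((Nat -> Nat) -> Nat) (fun (q : Nat -> Nat) => succ (succ (succ (succ (succ (succ (succ (succ zero)))))))) (fun (o : Nat -> Nat) => succ (succ (succ (succ (succ (succ (succ (succ zero))))))))) => vnil (Vec (Vec Nat (succ zero)) (succ zero))
the term's type:
  Eq ((Nat -> Nat) -> Nat) (fun (t : Nat -> Nat) => succ (succ (succ (succ (succ (succ (succ (succ zero)))))))) (fun (q : Nat -> Nat) => succ (succ (succ (succ (succ (succ (succ (succ zero)))))))) -> Vec (Vec (Vec Nat (succ zero)) (succ zero)) zero
observation: 1 normal-order step normalize the term, beginning with a beta-redex.


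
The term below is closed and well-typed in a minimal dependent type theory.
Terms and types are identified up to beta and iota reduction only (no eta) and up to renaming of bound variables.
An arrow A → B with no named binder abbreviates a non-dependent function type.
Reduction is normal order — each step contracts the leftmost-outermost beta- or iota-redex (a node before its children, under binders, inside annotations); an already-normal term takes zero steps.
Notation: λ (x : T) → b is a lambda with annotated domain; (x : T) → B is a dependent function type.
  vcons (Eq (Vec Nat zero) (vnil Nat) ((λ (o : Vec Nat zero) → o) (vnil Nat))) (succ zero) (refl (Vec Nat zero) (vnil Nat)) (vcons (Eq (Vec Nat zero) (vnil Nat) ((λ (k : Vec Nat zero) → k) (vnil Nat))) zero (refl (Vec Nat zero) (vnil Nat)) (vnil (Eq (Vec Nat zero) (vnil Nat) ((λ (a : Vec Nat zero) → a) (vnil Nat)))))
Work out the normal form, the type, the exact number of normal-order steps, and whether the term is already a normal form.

reduced normal form:
  vcons (Eq (Vec Nat zero) (vnil Nat) (vnil Nat)) (succ zero) (refl (Vec Nat zero) (vnil Nat)) (vcons (Eq (Vec Nat zero) (vnil Nat) (vnil Nat)) zero (refl (Vec Nat zero) (vnil Nat)) (vnil (Eq (Vec Nat zero) (vnil Nat) (vnil Nat))))
the term's type:
  Vec (Eq (Vec Nat zero) (vnil Nat) (vnil Nat)) (succ (succ zero))
normal-order step count: 3
already normal: no
first contracted redex: a beta-redex


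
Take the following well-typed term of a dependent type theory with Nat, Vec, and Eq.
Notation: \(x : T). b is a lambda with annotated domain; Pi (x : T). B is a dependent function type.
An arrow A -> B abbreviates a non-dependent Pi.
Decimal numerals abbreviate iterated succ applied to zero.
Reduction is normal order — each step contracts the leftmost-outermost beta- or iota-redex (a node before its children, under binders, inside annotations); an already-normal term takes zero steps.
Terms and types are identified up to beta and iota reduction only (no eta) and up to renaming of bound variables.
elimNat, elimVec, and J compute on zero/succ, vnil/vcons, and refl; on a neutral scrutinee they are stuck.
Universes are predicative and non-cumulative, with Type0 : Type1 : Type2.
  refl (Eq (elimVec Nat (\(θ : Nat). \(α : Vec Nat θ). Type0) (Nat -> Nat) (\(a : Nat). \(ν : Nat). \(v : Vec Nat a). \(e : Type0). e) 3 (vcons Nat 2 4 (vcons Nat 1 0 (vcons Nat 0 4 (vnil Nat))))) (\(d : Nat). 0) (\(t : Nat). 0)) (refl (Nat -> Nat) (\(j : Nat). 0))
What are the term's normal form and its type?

resulting normal form:
  refl (Eq (Nat -> Nat) (\(θ : Nat). 0) (\(α : Nat). 0)) (refl (Nat -> Nat) (\(a : Nat). 0))
type:
  Eq (Eq (Nat -> Nat) (\(θ : Nat). 0) (\(α : Nat). 0)) (refl (Nat -> Nat) (\(a : Nat). 0)) (refl (Nat -> Nat) (\(ν : Nat). 0))
observation: the first redex contracted is an elimVec iota-redex; the normal form is reached in 16 normal-order steps.


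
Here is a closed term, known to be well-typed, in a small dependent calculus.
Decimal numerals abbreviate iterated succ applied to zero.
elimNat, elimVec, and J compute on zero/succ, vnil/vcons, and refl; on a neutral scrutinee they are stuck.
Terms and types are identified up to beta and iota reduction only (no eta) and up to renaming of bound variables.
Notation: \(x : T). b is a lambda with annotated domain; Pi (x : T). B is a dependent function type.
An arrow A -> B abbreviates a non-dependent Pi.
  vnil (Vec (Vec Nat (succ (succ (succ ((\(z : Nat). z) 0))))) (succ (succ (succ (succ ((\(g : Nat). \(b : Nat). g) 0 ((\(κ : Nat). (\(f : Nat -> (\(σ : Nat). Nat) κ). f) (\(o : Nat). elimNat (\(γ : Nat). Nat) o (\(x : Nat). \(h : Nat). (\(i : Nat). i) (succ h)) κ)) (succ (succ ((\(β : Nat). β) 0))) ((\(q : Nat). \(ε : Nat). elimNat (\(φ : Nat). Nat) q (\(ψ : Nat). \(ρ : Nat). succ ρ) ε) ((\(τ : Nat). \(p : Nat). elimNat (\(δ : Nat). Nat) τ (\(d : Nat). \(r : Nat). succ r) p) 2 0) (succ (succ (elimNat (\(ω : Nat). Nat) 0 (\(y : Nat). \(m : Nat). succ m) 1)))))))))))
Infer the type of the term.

inferred type:
  Vec (Vec (Vec Nat 3) 4) 0


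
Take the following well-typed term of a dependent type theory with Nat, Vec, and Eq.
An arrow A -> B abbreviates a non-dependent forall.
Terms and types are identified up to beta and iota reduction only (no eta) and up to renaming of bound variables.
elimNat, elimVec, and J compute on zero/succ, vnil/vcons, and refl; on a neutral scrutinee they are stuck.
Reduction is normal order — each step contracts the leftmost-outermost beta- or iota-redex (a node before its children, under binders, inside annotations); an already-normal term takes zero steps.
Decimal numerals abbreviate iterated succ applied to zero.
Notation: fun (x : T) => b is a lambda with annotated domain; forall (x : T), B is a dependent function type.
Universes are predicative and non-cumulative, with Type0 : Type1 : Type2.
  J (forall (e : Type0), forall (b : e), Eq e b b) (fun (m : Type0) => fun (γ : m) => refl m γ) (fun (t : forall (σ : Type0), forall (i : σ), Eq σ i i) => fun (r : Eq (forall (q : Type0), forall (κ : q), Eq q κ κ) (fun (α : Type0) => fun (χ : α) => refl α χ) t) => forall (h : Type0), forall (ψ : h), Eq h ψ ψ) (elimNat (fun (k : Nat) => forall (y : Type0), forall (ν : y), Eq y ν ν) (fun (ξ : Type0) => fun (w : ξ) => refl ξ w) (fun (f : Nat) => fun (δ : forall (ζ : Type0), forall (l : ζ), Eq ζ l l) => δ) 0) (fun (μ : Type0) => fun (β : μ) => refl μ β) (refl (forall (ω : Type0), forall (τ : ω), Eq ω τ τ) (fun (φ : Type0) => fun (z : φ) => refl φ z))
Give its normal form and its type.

reduced normal form:
  fun (e : Type0) => fun (b : e) => refl e b
type:
  forall (e : Type0), forall (b : e), Eq e b b
observation: the term reaches its normal form after 2 normal-order steps.


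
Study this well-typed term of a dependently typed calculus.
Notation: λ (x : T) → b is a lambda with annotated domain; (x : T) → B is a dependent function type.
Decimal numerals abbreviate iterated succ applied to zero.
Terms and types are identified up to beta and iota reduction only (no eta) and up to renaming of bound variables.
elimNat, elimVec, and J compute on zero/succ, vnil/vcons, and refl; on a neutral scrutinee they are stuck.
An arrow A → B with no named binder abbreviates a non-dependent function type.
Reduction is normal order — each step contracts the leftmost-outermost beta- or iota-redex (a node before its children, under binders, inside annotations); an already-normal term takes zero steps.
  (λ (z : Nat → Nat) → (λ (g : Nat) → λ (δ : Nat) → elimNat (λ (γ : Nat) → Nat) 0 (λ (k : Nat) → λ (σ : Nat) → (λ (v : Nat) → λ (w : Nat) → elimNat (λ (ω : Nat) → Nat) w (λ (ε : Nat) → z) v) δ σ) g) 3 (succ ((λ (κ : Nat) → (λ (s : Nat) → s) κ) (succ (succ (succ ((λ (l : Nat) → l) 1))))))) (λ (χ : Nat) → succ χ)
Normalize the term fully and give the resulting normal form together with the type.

reduced normal form:
  15
inferred type:
  Nat
observation: the term reaches its normal form after 76 normal-order steps.


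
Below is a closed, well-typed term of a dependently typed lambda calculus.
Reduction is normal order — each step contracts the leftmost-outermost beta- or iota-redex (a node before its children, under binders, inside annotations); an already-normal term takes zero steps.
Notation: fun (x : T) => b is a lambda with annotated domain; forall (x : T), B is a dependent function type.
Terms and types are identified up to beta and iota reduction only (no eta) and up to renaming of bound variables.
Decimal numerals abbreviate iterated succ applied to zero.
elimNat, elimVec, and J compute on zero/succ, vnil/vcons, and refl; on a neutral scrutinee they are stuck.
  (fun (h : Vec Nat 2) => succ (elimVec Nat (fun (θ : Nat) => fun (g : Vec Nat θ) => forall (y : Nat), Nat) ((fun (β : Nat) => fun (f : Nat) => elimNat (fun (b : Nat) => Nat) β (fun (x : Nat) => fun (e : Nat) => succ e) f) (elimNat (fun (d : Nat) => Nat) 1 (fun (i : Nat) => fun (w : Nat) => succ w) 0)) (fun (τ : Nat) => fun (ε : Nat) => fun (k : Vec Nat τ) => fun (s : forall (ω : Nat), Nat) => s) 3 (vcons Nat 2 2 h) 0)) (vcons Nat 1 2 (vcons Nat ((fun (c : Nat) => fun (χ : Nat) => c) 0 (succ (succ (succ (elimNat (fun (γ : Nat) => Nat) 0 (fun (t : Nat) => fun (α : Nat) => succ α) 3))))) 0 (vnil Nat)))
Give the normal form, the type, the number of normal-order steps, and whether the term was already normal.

reduced normal form:
  2
type:
  Nat
steps to reach normal form (normal order): 21
already normal: no
first contracted redex: a beta-redex
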